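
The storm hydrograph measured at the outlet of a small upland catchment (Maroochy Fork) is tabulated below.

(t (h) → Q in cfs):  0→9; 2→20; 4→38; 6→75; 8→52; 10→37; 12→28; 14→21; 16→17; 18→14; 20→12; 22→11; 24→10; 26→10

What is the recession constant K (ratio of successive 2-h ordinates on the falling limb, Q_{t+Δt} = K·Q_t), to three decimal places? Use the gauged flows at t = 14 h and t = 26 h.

K ≈ 0.884

Using the recession-limb readings at t = 14 h and t = 26 h: Q falls from 21 to 10 cfs over 6 intervals.
K = (Q₂/Q₁)^(1/6) = (10/21)^(1/6) = 0.884.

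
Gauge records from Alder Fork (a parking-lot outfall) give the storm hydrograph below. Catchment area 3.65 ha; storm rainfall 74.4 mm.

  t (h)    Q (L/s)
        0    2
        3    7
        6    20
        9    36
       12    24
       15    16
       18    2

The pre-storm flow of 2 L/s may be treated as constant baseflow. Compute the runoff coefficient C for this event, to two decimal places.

C ≈ 0.37

ΣQ_DR = 93.00 L/s; V = ΣQ_DR·Δt = 1.004 × 10^6 L.
Runoff depth d = V / A = 27.52 mm.
C = d / P = 27.52 / 74.4 = 0.37.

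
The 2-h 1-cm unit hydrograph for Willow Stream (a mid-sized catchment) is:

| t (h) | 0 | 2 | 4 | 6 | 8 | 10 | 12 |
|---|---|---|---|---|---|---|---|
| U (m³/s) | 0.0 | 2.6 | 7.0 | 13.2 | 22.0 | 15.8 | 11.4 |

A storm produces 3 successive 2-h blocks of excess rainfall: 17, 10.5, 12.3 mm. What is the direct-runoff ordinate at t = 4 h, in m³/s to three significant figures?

Q ≈ 14.6 m³/s

By discrete convolution, Q_j = Σ (P_i / 10 mm) · U_{j−i}.
At t = 4 h (j=2): Q = (17/10)·7.0 + (10.5/10)·2.6 + (12.3/10)·0.0 = 14.6 m³/s.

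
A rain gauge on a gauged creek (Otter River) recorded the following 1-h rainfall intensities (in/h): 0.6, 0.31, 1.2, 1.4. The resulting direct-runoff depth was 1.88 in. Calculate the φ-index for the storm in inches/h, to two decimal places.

φ ≈ 0.44 in/h

Only the 3 blocks with intensity above φ contribute runoff: 0.6, 1.2, 1.4 in/h.
Σ(I−φ)·Δt = d  ⇒  (0.6+1.2+1.4 − 3φ)·1 = 1.88
φ = (3.200 − 1.88/1) / 3 = 0.44 in/h.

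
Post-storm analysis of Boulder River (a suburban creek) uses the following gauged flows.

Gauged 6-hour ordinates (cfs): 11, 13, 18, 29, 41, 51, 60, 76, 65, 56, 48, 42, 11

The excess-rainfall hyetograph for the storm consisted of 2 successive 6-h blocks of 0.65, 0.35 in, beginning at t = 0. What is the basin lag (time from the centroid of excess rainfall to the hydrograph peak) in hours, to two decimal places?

Centroid of excess rainfall: t_c = Σ P_i·t̄_i / ΣP_i = 5.1000 h (block centres at 3, 9 h).
Hydrograph peak occurs at t = 42 h, so basin lag t_L = 42 − 5.1000 = 36.90 h.

t_L ≈ 36.90 h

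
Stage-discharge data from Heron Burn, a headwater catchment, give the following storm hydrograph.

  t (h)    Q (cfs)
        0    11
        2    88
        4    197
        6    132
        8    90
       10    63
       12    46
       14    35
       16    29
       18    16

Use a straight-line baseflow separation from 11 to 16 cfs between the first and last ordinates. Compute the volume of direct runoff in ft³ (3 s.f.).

V ≈ 4.12 × 10^6 ft³

Direct-runoff ordinates (Q − Q_b): 0.00, 76.44, 184.89, 119.33, 76.78, 49.22, 31.67, 20.11, 13.56, 0.00 cfs.
ΣQ_DR = 572.0 cfs.
With Δt = 2 h = 7200 s, V = ΣQ_DR · Δt = 572.0 × 7200 = 4.12 × 10^6 ft³.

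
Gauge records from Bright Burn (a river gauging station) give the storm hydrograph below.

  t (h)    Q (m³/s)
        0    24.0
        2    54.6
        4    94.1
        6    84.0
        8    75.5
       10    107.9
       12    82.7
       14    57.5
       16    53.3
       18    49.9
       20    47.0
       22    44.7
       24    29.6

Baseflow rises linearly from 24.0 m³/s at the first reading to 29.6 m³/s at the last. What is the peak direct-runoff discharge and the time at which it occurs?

Q_p = 81.57 m³/s at t = 10 h

Subtracting baseflow gives direct-runoff ordinates: 0.00, 30.13, 69.17, 58.60, 49.63, 81.57, 55.90, 30.23, 25.57, 21.70, 18.33, 15.57, 0.00 m³/s.
The maximum is 81.57 m³/s, occurring at the reading for t = 10 h.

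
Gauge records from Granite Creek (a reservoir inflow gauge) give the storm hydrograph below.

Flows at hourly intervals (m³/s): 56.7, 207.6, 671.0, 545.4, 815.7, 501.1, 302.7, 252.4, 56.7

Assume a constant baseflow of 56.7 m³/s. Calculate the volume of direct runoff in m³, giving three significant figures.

Direct-runoff ordinates (Q − Q_b): 0.0, 150.9, 614.3, 488.7, 759.0, 444.4, 246.0, 195.7, 0.0 m³/s.
ΣQ_DR = 2899 m³/s.
With Δt = 1 h = 3600 s, V = ΣQ_DR · Δt = 2899 × 3600 = 1.04 × 10^7 m³.

V ≈ 1.04 × 10^7 m³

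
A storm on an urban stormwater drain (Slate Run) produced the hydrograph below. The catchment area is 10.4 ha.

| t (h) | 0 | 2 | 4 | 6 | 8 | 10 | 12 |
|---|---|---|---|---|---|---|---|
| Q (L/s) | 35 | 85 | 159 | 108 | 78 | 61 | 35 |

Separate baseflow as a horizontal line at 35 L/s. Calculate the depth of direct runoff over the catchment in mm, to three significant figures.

Direct runoff: 0.0, 50.0, 124.0, 73.0, 43.0, 26.0, 0.0 L/s; ΣQ_DR = 316.0 L/s.
V = ΣQ_DR · Δt = 316.0 × 7200 s = 2.275 × 10^6 L.
Over A = 10.4 ha, depth = V / A = 21.9 mm.

d ≈ 21.9 mm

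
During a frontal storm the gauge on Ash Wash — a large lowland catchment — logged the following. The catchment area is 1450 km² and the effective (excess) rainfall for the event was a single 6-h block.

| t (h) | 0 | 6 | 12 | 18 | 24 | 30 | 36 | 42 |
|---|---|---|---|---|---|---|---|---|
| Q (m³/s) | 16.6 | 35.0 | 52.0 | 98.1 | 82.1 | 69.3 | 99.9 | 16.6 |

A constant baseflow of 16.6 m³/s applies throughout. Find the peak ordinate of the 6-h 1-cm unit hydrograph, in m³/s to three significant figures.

U_p ≈ 166 m³/s

Direct runoff: 0.0, 18.4, 35.4, 81.5, 65.5, 52.7, 83.3, 0.0 m³/s; ΣQ_DR = 336.8 m³/s, peak = 83.3 m³/s.
Runoff depth d = ΣQ_DR·Δt / A = 336.8 × 21600 / (1450 km²) = 5.017 mm.
The 1-cm UH is the DRH scaled by (10 mm)/d, so U_p = 83.3 × 10/5.017 = 166 m³/s.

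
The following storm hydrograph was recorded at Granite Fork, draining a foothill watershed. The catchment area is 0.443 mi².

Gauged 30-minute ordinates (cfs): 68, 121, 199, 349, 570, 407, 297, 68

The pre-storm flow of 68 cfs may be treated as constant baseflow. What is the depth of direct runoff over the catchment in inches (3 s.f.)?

Direct runoff: 0.0, 53.0, 131.0, 281.0, 502.0, 339.0, 229.0, 0.0 cfs; ΣQ_DR = 1535 cfs.
V = ΣQ_DR · Δt = 1535 × 1800 s = 2.763 × 10^6 ft³.
Over A = 0.443 mi², depth = V / A = 2.68 in.

d ≈ 2.68 in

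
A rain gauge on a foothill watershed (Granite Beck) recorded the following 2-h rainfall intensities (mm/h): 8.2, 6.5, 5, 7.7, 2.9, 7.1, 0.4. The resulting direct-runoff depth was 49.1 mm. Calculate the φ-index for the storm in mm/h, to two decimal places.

φ ≈ 2.14 mm/h

Only the 6 blocks with intensity above φ contribute runoff: 8.2, 6.5, 5, 7.7, 2.9, 7.1 mm/h.
Σ(I−φ)·Δt = d  ⇒  (8.2+6.5+5+7.7+2.9+7.1 − 6φ)·2 = 49.1
φ = (37.40 − 49.1/2) / 6 = 2.14 mm/h.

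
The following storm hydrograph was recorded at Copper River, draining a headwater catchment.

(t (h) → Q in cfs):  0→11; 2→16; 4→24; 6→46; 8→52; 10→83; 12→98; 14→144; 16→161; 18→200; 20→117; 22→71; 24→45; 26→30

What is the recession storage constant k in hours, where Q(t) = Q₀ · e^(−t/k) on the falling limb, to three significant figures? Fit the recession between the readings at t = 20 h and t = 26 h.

k ≈ 4.41 h

On the falling limb, Q drops from 117 to 30 cfs between t = 20 h and t = 26 h (Δt = 6 h).
k = −Δt / ln(Q₂/Q₁) = −6 / ln(30/117) = 4.41 h.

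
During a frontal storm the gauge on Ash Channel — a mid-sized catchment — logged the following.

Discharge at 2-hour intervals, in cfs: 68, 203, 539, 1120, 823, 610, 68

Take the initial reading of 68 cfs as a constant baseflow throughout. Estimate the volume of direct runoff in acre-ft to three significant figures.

Direct-runoff ordinates (Q − Q_b): 0.0, 135.0, 471.0, 1052.0, 755.0, 542.0, 0.0 cfs.
ΣQ_DR = 2955 cfs.
With Δt = 2 h = 7200 s, V = ΣQ_DR · Δt = 2955 × 7200 = 2.13 × 10^7 ft³ = 488 acre-ft.

V ≈ 488 acre-ft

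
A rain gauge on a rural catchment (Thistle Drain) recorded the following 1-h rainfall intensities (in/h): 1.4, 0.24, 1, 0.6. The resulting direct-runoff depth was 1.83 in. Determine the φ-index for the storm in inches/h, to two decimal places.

Only the 3 blocks with intensity above φ contribute runoff: 1.4, 1, 0.6 in/h.
Σ(I−φ)·Δt = d  ⇒  (1.4+1+0.6 − 3φ)·1 = 1.83
φ = (3.000 − 1.83/1) / 3 = 0.39 in/h.

φ ≈ 0.39 in/h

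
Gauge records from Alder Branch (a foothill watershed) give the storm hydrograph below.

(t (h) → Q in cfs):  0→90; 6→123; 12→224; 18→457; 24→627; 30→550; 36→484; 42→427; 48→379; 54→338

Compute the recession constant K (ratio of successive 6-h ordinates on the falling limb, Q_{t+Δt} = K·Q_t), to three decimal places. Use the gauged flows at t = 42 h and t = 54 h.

K ≈ 0.890

Using the recession-limb readings at t = 42 h and t = 54 h: Q falls from 427 to 338 cfs over 2 intervals.
K = (Q₂/Q₁)^(1/2) = (338/427)^(1/2) = 0.890.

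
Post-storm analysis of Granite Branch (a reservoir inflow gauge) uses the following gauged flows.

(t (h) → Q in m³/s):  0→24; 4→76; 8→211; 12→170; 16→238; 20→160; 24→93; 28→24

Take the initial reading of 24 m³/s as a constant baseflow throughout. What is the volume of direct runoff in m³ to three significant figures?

Direct-runoff ordinates (Q − Q_b): 0.0, 52.0, 187.0, 146.0, 214.0, 136.0, 69.0, 0.0 m³/s.
ΣQ_DR = 804.0 m³/s.
With Δt = 4 h = 14400 s, V = ΣQ_DR · Δt = 804.0 × 14400 = 1.16 × 10^7 m³.

V ≈ 1.16 × 10^7 m³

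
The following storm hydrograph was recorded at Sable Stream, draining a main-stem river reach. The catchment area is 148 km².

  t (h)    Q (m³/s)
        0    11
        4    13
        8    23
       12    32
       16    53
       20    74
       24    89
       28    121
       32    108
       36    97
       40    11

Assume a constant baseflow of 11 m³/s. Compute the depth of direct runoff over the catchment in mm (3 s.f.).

d ≈ 49.7 mm

Direct runoff: 0.0, 2.0, 12.0, 21.0, 42.0, 63.0, 78.0, 110.0, 97.0, 86.0, 0.0 m³/s; ΣQ_DR = 511.0 m³/s.
V = ΣQ_DR · Δt = 511.0 × 14400 s = 7.358 × 10^6 m³.
Over A = 148 km², depth = V / A = 49.7 mm.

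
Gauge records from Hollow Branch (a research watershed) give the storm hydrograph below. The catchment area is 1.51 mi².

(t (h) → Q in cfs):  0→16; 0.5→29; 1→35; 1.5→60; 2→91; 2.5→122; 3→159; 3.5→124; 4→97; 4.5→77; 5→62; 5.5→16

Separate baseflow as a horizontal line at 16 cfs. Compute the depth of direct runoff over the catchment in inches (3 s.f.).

d ≈ 0.357 in

Direct runoff: 0.0, 13.0, 19.0, 44.0, 75.0, 106.0, 143.0, 108.0, 81.0, 61.0, 46.0, 0.0 cfs; ΣQ_DR = 696.0 cfs.
V = ΣQ_DR · Δt = 696.0 × 1800 s = 1.253 × 10^6 ft³.
Over A = 1.51 mi², depth = V / A = 0.357 in.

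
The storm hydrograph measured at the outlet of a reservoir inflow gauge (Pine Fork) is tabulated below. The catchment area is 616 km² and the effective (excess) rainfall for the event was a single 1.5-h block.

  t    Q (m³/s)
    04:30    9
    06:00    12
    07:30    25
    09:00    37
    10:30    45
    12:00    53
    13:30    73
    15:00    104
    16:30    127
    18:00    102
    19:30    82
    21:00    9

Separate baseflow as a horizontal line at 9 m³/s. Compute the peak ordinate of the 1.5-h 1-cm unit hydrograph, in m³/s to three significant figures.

U_p ≈ 236 m³/s

Direct runoff: 0.0, 3.0, 16.0, 28.0, 36.0, 44.0, 64.0, 95.0, 118.0, 93.0, 73.0, 0.0 m³/s; ΣQ_DR = 570.0 m³/s, peak = 118.0 m³/s.
Runoff depth d = ΣQ_DR·Δt / A = 570.0 × 5400 / (616 km²) = 4.997 mm.
The 1-cm UH is the DRH scaled by (10 mm)/d, so U_p = 118.0 × 10/4.997 = 236 m³/s.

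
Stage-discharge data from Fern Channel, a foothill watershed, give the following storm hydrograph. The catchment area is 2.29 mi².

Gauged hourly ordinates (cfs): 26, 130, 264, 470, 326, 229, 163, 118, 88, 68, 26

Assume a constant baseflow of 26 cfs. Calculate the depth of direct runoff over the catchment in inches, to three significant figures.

Direct runoff: 0.0, 104.0, 238.0, 444.0, 300.0, 203.0, 137.0, 92.0, 62.0, 42.0, 0.0 cfs; ΣQ_DR = 1622 cfs.
V = ΣQ_DR · Δt = 1622 × 3600 s = 5.839 × 10^6 ft³.
Over A = 2.29 mi², depth = V / A = 1.10 in.

d ≈ 1.10 in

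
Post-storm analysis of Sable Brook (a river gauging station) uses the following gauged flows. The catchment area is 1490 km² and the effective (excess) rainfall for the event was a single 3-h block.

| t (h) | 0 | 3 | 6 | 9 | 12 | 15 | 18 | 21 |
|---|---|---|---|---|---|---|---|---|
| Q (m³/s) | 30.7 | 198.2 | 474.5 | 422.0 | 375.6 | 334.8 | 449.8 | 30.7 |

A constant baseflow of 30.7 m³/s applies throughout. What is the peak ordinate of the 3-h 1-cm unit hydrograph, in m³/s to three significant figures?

U_p ≈ 296 m³/s

Direct runoff: 0.0, 167.5, 443.8, 391.3, 344.9, 304.1, 419.1, 0.0 m³/s; ΣQ_DR = 2071 m³/s, peak = 443.8 m³/s.
Runoff depth d = ΣQ_DR·Δt / A = 2071 × 10800 / (1490 km²) = 15.01 mm.
The 1-cm UH is the DRH scaled by (10 mm)/d, so U_p = 443.8 × 10/15.01 = 296 m³/s.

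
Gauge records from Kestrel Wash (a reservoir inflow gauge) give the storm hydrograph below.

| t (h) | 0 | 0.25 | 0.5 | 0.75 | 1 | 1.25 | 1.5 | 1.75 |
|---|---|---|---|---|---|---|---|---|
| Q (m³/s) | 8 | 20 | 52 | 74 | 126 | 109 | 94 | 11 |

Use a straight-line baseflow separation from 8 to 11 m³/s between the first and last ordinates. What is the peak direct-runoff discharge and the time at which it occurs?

Subtracting baseflow gives direct-runoff ordinates: 0.00, 11.57, 43.14, 64.71, 116.29, 98.86, 83.43, 0.00 m³/s.
The maximum is 116.29 m³/s, occurring at the reading for t = 1 h.

Q_p = 116.29 m³/s at t = 1 h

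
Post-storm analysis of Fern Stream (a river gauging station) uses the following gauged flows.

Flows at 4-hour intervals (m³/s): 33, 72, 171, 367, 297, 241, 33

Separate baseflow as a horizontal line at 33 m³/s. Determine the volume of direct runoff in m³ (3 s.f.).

V ≈ 1.42 × 10^7 m³

Direct-runoff ordinates (Q − Q_b): 0.0, 39.0, 138.0, 334.0, 264.0, 208.0, 0.0 m³/s.
ΣQ_DR = 983.0 m³/s.
With Δt = 4 h = 14400 s, V = ΣQ_DR · Δt = 983.0 × 14400 = 1.42 × 10^7 m³.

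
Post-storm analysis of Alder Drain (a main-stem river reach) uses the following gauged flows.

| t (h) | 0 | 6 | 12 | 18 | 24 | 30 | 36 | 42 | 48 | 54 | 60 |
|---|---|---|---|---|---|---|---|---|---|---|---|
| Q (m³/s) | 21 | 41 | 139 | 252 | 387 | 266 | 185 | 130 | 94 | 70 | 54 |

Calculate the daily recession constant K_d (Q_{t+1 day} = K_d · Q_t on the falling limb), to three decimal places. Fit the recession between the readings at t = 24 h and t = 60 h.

K_d ≈ 0.269

Between t = 24 h and t = 60 h the flow falls from 387 to 54 m³/s over 6×6 h = 36 h.
Per-interval ratio K = (54/387)^(1/6) = 0.7202; K_d = K^(24/6) = 0.269.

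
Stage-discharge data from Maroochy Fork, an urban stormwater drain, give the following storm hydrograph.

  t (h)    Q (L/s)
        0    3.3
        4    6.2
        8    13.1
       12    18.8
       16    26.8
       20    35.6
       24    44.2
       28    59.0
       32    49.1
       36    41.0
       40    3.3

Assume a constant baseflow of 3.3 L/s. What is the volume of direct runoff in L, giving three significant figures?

V ≈ 3.80 × 10^6 L

Direct-runoff ordinates (Q − Q_b): 0.0, 2.9, 9.8, 15.5, 23.5, 32.3, 40.9, 55.7, 45.8, 37.7, 0.0 L/s.
ΣQ_DR = 264.1 L/s.
With Δt = 4 h = 14400 s, V = ΣQ_DR · Δt = 264.1 × 14400 = 3.80 × 10^6 L.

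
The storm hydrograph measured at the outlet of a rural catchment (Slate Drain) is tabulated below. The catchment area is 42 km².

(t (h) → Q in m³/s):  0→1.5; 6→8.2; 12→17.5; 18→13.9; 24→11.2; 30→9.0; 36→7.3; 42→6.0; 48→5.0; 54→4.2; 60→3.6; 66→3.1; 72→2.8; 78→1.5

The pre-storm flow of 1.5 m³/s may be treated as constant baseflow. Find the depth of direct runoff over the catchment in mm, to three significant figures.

d ≈ 38.0 mm

Direct runoff: 0.0, 6.7, 16.0, 12.4, 9.7, 7.5, 5.8, 4.5, 3.5, 2.7, 2.1, 1.6, 1.3, 0.0 m³/s; ΣQ_DR = 73.80 m³/s.
V = ΣQ_DR · Δt = 73.80 × 21600 s = 1.594 × 10^6 m³.
Over A = 42 km², depth = V / A = 38.0 mm.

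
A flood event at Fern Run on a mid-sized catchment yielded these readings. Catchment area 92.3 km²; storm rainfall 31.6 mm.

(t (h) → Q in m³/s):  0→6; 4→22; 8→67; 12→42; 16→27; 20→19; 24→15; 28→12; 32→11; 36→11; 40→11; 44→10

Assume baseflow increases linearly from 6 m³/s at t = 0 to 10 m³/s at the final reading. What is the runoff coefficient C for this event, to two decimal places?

ΣQ_DR = 157.0 m³/s; V = ΣQ_DR·Δt = 2.261 × 10^6 m³.
Runoff depth d = V / A = 24.49 mm.
C = d / P = 24.49 / 31.6 = 0.78.

C ≈ 0.78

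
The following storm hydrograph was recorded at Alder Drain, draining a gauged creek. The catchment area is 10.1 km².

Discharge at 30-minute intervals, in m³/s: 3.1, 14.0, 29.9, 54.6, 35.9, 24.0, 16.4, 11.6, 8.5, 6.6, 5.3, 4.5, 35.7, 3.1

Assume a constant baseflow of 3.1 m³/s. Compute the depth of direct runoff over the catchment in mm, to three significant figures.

Direct runoff: 0.0, 10.9, 26.8, 51.5, 32.8, 20.9, 13.3, 8.5, 5.4, 3.5, 2.2, 1.4, 32.6, 0.0 m³/s; ΣQ_DR = 209.8 m³/s.
V = ΣQ_DR · Δt = 209.8 × 1800 s = 3.776 × 10^5 m³.
Over A = 10.1 km², depth = V / A = 37.4 mm.

d ≈ 37.4 mm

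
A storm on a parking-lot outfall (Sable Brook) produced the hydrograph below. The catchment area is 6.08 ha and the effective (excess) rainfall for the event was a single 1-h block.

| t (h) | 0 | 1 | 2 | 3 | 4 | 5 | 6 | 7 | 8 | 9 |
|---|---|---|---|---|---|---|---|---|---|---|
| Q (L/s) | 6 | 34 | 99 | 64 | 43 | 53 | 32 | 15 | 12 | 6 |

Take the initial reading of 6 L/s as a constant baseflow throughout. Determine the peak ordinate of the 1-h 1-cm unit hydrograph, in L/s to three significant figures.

U_p ≈ 51.7 L/s

Direct runoff: 0.0, 28.0, 93.0, 58.0, 37.0, 47.0, 26.0, 9.0, 6.0, 0.0 L/s; ΣQ_DR = 304.0 L/s, peak = 93.0 L/s.
Runoff depth d = ΣQ_DR·Δt / A = 304.0 × 3600 / (6.08 ha) = 18.00 mm.
The 1-cm UH is the DRH scaled by (10 mm)/d, so U_p = 93.0 × 10/18.00 = 51.7 L/s.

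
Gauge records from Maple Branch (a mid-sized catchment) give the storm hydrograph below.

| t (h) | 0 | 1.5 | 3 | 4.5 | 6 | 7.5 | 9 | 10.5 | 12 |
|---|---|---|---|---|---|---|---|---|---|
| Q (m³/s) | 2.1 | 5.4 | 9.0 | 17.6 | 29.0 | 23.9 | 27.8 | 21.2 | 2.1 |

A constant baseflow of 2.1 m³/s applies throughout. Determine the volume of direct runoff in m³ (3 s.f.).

Direct-runoff ordinates (Q − Q_b): 0.0, 3.3, 6.9, 15.5, 26.9, 21.8, 25.7, 19.1, 0.0 m³/s.
ΣQ_DR = 119.2 m³/s.
With Δt = 1.5 h = 5400 s, V = ΣQ_DR · Δt = 119.2 × 5400 = 6.44 × 10^5 m³.

V ≈ 6.44 × 10^5 m³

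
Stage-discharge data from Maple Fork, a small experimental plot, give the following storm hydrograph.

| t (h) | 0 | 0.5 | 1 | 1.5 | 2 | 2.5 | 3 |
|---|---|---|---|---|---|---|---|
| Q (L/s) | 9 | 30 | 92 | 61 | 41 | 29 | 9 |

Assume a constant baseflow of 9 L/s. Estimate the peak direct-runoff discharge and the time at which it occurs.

Q_p = 83.0 L/s at t = 1 h

Subtracting baseflow gives direct-runoff ordinates: 0.0, 21.0, 83.0, 52.0, 32.0, 20.0, 0.0 L/s.
The maximum is 83.0 L/s, occurring at the reading for t = 1 h.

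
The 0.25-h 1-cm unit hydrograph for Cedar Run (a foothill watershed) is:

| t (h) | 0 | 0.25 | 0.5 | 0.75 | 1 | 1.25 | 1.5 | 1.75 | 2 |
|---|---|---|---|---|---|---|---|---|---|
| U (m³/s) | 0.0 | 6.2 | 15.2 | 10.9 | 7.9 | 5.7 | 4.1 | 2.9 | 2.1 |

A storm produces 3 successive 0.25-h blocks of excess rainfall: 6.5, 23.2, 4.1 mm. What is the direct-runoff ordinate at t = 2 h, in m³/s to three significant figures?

Q ≈ 9.77 m³/s

By discrete convolution, Q_j = Σ (P_i / 10 mm) · U_{j−i}.
At t = 2 h (j=8): Q = (6.5/10)·2.1 + (23.2/10)·2.9 + (4.1/10)·4.1 = 9.77 m³/s.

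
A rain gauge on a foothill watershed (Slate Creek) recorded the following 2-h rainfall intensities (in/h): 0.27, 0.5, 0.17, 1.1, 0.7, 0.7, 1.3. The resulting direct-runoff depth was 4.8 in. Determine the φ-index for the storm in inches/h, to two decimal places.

Only the 5 blocks with intensity above φ contribute runoff: 0.5, 1.1, 0.7, 0.7, 1.3 in/h.
Σ(I−φ)·Δt = d  ⇒  (0.5+1.1+0.7+0.7+1.3 − 5φ)·2 = 4.8
φ = (4.300 − 4.8/2) / 5 = 0.38 in/h.

φ ≈ 0.38 in/h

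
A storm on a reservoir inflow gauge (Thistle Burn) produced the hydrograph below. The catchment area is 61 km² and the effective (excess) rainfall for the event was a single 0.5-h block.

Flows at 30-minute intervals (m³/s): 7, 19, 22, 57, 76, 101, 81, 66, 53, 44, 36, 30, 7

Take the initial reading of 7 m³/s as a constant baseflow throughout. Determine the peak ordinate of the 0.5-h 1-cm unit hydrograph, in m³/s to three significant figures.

U_p ≈ 62.7 m³/s

Direct runoff: 0.0, 12.0, 15.0, 50.0, 69.0, 94.0, 74.0, 59.0, 46.0, 37.0, 29.0, 23.0, 0.0 m³/s; ΣQ_DR = 508.0 m³/s, peak = 94.0 m³/s.
Runoff depth d = ΣQ_DR·Δt / A = 508.0 × 1800 / (61 km²) = 14.99 mm.
The 1-cm UH is the DRH scaled by (10 mm)/d, so U_p = 94.0 × 10/14.99 = 62.7 m³/s.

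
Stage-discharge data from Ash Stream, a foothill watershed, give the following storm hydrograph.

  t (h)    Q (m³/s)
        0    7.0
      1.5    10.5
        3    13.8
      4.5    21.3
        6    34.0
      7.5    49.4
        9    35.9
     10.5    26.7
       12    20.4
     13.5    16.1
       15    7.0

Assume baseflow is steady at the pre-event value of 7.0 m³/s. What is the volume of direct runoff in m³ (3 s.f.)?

Direct-runoff ordinates (Q − Q_b): 0.0, 3.5, 6.8, 14.3, 27.0, 42.4, 28.9, 19.7, 13.4, 9.1, 0.0 m³/s.
ΣQ_DR = 165.1 m³/s.
With Δt = 1.5 h = 5400 s, V = ΣQ_DR · Δt = 165.1 × 5400 = 8.92 × 10^5 m³.

V ≈ 8.92 × 10^5 m³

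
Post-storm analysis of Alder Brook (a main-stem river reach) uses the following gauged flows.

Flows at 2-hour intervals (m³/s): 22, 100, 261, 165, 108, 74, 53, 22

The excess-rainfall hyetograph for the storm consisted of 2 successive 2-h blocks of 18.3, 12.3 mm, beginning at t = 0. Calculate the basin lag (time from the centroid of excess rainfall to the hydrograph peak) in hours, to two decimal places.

t_L ≈ 2.20 h

Centroid of excess rainfall: t_c = Σ P_i·t̄_i / ΣP_i = 1.8039 h (block centres at 1, 3 h).
Hydrograph peak occurs at t = 4 h, so basin lag t_L = 4 − 1.8039 = 2.20 h.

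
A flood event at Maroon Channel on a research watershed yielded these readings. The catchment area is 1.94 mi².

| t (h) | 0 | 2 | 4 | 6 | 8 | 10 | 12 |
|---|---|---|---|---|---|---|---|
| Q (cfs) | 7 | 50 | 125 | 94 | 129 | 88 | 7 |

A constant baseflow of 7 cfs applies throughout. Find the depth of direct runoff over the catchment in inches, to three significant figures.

d ≈ 0.720 in

Direct runoff: 0.0, 43.0, 118.0, 87.0, 122.0, 81.0, 0.0 cfs; ΣQ_DR = 451.0 cfs.
V = ΣQ_DR · Δt = 451.0 × 7200 s = 3.247 × 10^6 ft³.
Over A = 1.94 mi², depth = V / A = 0.720 in.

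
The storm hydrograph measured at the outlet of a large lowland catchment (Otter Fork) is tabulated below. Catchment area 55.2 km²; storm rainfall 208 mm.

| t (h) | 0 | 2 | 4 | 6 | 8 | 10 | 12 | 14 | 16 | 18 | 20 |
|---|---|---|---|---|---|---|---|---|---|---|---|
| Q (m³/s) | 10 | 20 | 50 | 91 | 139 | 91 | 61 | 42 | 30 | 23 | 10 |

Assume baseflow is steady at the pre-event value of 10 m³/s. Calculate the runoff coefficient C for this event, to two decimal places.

C ≈ 0.29

ΣQ_DR = 457.0 m³/s; V = ΣQ_DR·Δt = 3.290 × 10^6 m³.
Runoff depth d = V / A = 59.61 mm.
C = d / P = 59.61 / 208 = 0.29.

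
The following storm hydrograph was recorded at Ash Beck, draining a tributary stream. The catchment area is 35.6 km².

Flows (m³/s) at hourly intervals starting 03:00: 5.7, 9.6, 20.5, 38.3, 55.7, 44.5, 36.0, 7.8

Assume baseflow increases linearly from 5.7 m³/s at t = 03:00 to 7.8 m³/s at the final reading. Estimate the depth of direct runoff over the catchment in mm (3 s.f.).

d ≈ 16.6 mm

Direct runoff: 0.00, 3.60, 14.20, 31.70, 48.80, 37.30, 28.50, 0.00 m³/s; ΣQ_DR = 164.1 m³/s.
V = ΣQ_DR · Δt = 164.1 × 3600 s = 5.908 × 10^5 m³.
Over A = 35.6 km², depth = V / A = 16.6 mm.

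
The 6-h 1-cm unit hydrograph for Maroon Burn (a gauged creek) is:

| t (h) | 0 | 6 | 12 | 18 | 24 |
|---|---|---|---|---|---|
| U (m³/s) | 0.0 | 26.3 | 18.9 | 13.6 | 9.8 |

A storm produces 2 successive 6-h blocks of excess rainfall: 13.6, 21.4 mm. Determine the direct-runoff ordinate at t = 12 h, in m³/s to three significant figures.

By discrete convolution, Q_j = Σ (P_i / 10 mm) · U_{j−i}.
At t = 12 h (j=2): Q = (13.6/10)·18.9 + (21.4/10)·26.3 = 82.0 m³/s.

Q ≈ 82.0 m³/s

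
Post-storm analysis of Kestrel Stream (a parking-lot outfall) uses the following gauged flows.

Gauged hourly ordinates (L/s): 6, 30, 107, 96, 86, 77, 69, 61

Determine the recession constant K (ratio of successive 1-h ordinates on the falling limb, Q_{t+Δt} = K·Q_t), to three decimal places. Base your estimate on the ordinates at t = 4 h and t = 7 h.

Using the recession-limb readings at t = 4 h and t = 7 h: Q falls from 86 to 61 L/s over 3 intervals.
K = (Q₂/Q₁)^(1/3) = (61/86)^(1/3) = 0.892.

K ≈ 0.892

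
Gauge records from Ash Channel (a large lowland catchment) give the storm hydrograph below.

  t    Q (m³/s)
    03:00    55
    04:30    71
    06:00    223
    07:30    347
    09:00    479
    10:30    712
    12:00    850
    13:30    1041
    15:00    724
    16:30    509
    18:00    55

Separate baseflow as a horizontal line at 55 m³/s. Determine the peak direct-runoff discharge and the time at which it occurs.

Q_p = 986.0 m³/s at t = 13:30

Subtracting baseflow gives direct-runoff ordinates: 0.0, 16.0, 168.0, 292.0, 424.0, 657.0, 795.0, 986.0, 669.0, 454.0, 0.0 m³/s.
The maximum is 986.0 m³/s, occurring at the reading for t = 13:30.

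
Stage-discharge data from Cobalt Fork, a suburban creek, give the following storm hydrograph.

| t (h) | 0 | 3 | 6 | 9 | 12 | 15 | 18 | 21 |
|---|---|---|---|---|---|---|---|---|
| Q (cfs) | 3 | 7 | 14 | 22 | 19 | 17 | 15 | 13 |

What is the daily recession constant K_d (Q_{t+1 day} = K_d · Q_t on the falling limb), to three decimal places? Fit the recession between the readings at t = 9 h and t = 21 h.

Between t = 9 h and t = 21 h the flow falls from 22 to 13 cfs over 4×3 h = 12 h.
Per-interval ratio K = (13/22)^(1/4) = 0.8768; K_d = K^(24/3) = 0.349.

K_d ≈ 0.349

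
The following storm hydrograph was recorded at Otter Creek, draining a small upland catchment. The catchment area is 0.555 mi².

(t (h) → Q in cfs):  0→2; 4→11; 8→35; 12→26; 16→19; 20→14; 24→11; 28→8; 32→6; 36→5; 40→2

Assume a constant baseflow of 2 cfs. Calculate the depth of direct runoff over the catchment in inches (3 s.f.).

Direct runoff: 0.0, 9.0, 33.0, 24.0, 17.0, 12.0, 9.0, 6.0, 4.0, 3.0, 0.0 cfs; ΣQ_DR = 117.0 cfs.
V = ΣQ_DR · Δt = 117.0 × 14400 s = 1.685 × 10^6 ft³.
Over A = 0.555 mi², depth = V / A = 1.31 in.

d ≈ 1.31 in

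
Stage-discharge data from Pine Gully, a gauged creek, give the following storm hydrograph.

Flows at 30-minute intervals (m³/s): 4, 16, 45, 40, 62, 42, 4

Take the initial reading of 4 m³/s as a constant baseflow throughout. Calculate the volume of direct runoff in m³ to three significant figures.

V ≈ 3.33 × 10^5 m³

Direct-runoff ordinates (Q − Q_b): 0.0, 12.0, 41.0, 36.0, 58.0, 38.0, 0.0 m³/s.
ΣQ_DR = 185.0 m³/s.
With Δt = 0.5 h = 1800 s, V = ΣQ_DR · Δt = 185.0 × 1800 = 3.33 × 10^5 m³.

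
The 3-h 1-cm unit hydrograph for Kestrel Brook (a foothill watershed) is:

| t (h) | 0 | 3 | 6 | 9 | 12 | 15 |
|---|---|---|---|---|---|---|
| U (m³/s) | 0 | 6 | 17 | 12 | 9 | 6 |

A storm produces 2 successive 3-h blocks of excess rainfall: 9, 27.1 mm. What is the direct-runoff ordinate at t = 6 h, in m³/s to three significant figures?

By discrete convolution, Q_j = Σ (P_i / 10 mm) · U_{j−i}.
At t = 6 h (j=2): Q = (9/10)·17 + (27.1/10)·6 = 31.6 m³/s.

Q ≈ 31.6 m³/s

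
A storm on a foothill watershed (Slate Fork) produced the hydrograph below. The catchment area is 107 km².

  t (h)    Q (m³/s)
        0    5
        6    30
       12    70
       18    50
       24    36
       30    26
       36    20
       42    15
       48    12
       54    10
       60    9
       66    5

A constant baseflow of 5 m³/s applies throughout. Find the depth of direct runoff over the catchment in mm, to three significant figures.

Direct runoff: 0.0, 25.0, 65.0, 45.0, 31.0, 21.0, 15.0, 10.0, 7.0, 5.0, 4.0, 0.0 m³/s; ΣQ_DR = 228.0 m³/s.
V = ΣQ_DR · Δt = 228.0 × 21600 s = 4.925 × 10^6 m³.
Over A = 107 km², depth = V / A = 46.0 mm.

d ≈ 46.0 mm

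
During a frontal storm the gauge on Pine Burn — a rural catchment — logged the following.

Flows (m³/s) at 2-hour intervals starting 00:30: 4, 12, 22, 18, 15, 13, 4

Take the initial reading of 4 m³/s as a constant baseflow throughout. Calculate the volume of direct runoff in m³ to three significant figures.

V ≈ 4.32 × 10^5 m³

Direct-runoff ordinates (Q − Q_b): 0.0, 8.0, 18.0, 14.0, 11.0, 9.0, 0.0 m³/s.
ΣQ_DR = 60.00 m³/s.
With Δt = 2 h = 7200 s, V = ΣQ_DR · Δt = 60.00 × 7200 = 4.32 × 10^5 m³.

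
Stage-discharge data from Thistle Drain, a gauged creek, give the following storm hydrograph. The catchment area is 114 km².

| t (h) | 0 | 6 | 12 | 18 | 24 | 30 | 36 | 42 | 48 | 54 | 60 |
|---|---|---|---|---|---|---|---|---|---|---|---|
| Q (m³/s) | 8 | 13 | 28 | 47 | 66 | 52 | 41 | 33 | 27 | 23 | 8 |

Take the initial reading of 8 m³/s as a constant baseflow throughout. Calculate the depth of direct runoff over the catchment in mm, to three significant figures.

Direct runoff: 0.0, 5.0, 20.0, 39.0, 58.0, 44.0, 33.0, 25.0, 19.0, 15.0, 0.0 m³/s; ΣQ_DR = 258.0 m³/s.
V = ΣQ_DR · Δt = 258.0 × 21600 s = 5.573 × 10^6 m³.
Over A = 114 km², depth = V / A = 48.9 mm.

d ≈ 48.9 mm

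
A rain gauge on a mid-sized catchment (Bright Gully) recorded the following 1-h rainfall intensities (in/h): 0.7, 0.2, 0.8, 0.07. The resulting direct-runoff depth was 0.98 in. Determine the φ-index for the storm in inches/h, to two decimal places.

Only the 2 blocks with intensity above φ contribute runoff: 0.7, 0.8 in/h.
Σ(I−φ)·Δt = d  ⇒  (0.7+0.8 − 2φ)·1 = 0.98
φ = (1.500 − 0.98/1) / 2 = 0.26 in/h.

φ ≈ 0.26 in/h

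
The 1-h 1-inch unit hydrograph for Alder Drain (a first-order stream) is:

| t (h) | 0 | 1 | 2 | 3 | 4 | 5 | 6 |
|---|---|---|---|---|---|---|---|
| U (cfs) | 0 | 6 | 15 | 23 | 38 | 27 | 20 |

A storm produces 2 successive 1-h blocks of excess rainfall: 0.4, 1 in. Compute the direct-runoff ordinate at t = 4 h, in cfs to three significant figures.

Q ≈ 38.2 cfs

By discrete convolution, Q_j = Σ (P_i / 1 in) · U_{j−i}.
At t = 4 h (j=4): Q = (0.4/1)·38 + (1/1)·23 = 38.2 cfs.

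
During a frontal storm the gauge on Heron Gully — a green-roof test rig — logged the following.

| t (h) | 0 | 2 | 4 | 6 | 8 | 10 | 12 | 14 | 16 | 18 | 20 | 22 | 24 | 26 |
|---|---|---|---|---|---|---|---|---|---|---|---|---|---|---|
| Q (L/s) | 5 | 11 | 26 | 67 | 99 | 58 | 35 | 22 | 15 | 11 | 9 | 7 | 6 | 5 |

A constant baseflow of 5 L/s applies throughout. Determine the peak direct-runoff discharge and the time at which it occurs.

Subtracting baseflow gives direct-runoff ordinates: 0.0, 6.0, 21.0, 62.0, 94.0, 53.0, 30.0, 17.0, 10.0, 6.0, 4.0, 2.0, 1.0, 0.0 L/s.
The maximum is 94.0 L/s, occurring at the reading for t = 8 h.

Q_p = 94.0 L/s at t = 8 h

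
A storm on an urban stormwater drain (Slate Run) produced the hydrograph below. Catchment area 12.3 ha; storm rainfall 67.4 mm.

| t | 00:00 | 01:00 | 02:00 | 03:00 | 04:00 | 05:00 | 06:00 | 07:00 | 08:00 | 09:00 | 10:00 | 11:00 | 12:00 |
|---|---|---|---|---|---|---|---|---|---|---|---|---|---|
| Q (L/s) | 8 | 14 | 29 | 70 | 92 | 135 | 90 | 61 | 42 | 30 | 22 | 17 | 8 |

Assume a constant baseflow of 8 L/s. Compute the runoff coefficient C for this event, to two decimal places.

ΣQ_DR = 514.0 L/s; V = ΣQ_DR·Δt = 1.850 × 10^6 L.
Runoff depth d = V / A = 15.04 mm.
C = d / P = 15.04 / 67.4 = 0.22.

C ≈ 0.22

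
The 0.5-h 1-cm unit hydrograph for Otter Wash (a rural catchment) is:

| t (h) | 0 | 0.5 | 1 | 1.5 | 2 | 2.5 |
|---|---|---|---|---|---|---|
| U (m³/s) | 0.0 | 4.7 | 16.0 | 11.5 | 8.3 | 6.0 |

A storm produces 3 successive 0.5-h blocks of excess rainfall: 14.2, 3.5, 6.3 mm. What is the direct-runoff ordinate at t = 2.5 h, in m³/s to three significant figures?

By discrete convolution, Q_j = Σ (P_i / 10 mm) · U_{j−i}.
At t = 2.5 h (j=5): Q = (14.2/10)·6.0 + (3.5/10)·8.3 + (6.3/10)·11.5 = 18.7 m³/s.

Q ≈ 18.7 m³/s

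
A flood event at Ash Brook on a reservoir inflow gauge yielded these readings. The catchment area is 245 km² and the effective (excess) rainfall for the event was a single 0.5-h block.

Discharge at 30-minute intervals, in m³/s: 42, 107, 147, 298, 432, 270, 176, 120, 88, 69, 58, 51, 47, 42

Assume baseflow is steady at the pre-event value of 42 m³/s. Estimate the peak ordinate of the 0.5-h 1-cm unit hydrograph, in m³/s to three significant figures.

U_p ≈ 391 m³/s

Direct runoff: 0.0, 65.0, 105.0, 256.0, 390.0, 228.0, 134.0, 78.0, 46.0, 27.0, 16.0, 9.0, 5.0, 0.0 m³/s; ΣQ_DR = 1359 m³/s, peak = 390.0 m³/s.
Runoff depth d = ΣQ_DR·Δt / A = 1359 × 1800 / (245 km²) = 9.984 mm.
The 1-cm UH is the DRH scaled by (10 mm)/d, so U_p = 390.0 × 10/9.984 = 391 m³/s.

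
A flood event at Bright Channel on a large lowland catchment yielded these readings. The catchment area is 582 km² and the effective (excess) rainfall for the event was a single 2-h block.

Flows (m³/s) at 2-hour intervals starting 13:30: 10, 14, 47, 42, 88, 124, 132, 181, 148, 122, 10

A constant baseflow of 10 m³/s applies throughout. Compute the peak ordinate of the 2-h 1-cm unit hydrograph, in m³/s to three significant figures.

Direct runoff: 0.0, 4.0, 37.0, 32.0, 78.0, 114.0, 122.0, 171.0, 138.0, 112.0, 0.0 m³/s; ΣQ_DR = 808.0 m³/s, peak = 171.0 m³/s.
Runoff depth d = ΣQ_DR·Δt / A = 808.0 × 7200 / (582 km²) = 9.996 mm.
The 1-cm UH is the DRH scaled by (10 mm)/d, so U_p = 171.0 × 10/9.996 = 171 m³/s.

U_p ≈ 171 m³/s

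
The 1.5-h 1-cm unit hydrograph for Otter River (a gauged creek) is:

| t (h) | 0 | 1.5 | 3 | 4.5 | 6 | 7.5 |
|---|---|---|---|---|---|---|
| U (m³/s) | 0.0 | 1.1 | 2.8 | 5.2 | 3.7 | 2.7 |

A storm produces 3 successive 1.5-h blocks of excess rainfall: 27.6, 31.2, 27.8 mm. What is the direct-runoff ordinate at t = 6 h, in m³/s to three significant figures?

By discrete convolution, Q_j = Σ (P_i / 10 mm) · U_{j−i}.
At t = 6 h (j=4): Q = (27.6/10)·3.7 + (31.2/10)·5.2 + (27.8/10)·2.8 = 34.2 m³/s.

Q ≈ 34.2 m³/s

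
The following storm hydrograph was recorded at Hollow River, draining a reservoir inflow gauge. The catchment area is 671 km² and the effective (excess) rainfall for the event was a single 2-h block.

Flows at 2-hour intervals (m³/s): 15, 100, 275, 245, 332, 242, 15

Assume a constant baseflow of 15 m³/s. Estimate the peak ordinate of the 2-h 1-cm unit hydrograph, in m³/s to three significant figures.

Direct runoff: 0.0, 85.0, 260.0, 230.0, 317.0, 227.0, 0.0 m³/s; ΣQ_DR = 1119 m³/s, peak = 317.0 m³/s.
Runoff depth d = ΣQ_DR·Δt / A = 1119 × 7200 / (671 km²) = 12.01 mm.
The 1-cm UH is the DRH scaled by (10 mm)/d, so U_p = 317.0 × 10/12.01 = 264 m³/s.

U_p ≈ 264 m³/s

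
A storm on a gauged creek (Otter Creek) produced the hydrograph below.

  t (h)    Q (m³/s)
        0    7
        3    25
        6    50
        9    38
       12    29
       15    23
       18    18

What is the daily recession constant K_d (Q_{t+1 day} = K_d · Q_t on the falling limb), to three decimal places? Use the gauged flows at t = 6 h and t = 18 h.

Between t = 6 h and t = 18 h the flow falls from 50 to 18 m³/s over 4×3 h = 12 h.
Per-interval ratio K = (18/50)^(1/4) = 0.7746; K_d = K^(24/3) = 0.130.

K_d ≈ 0.130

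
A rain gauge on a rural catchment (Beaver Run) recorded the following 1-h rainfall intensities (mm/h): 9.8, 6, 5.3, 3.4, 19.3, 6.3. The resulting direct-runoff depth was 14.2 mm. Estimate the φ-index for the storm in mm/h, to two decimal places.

Only the 2 blocks with intensity above φ contribute runoff: 9.8, 19.3 mm/h.
Σ(I−φ)·Δt = d  ⇒  (9.8+19.3 − 2φ)·1 = 14.2
φ = (29.10 − 14.2/1) / 2 = 7.45 mm/h.

φ ≈ 7.45 mm/h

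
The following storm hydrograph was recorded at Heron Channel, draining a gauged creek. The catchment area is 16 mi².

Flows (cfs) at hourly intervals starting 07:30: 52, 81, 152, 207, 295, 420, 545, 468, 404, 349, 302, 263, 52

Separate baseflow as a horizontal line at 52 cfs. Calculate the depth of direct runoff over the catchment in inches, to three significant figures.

Direct runoff: 0.0, 29.0, 100.0, 155.0, 243.0, 368.0, 493.0, 416.0, 352.0, 297.0, 250.0, 211.0, 0.0 cfs; ΣQ_DR = 2914 cfs.
V = ΣQ_DR · Δt = 2914 × 3600 s = 1.049 × 10^7 ft³.
Over A = 16 mi², depth = V / A = 0.282 in.

d ≈ 0.282 in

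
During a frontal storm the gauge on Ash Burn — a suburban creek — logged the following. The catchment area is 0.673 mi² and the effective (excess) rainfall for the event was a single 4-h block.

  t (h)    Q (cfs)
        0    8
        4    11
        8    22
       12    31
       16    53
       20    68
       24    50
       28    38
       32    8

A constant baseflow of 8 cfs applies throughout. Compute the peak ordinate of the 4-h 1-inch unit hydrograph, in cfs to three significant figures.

Direct runoff: 0.0, 3.0, 14.0, 23.0, 45.0, 60.0, 42.0, 30.0, 0.0 cfs; ΣQ_DR = 217.0 cfs, peak = 60.0 cfs.
Runoff depth d = ΣQ_DR·Δt / A = 217.0 × 14400 / (0.673 mi²) = 1.999 in.
The 1-inch UH is the DRH scaled by (1 in)/d, so U_p = 60.0 × 1/1.999 = 30.0 cfs.

U_p ≈ 30.0 cfs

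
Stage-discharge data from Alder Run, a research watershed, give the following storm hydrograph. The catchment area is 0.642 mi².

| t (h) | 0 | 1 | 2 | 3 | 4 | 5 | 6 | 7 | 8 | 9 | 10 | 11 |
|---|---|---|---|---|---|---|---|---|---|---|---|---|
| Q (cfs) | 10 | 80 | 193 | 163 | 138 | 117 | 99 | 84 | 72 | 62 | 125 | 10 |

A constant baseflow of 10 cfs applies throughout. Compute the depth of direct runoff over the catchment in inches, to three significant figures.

Direct runoff: 0.0, 70.0, 183.0, 153.0, 128.0, 107.0, 89.0, 74.0, 62.0, 52.0, 115.0, 0.0 cfs; ΣQ_DR = 1033 cfs.
V = ΣQ_DR · Δt = 1033 × 3600 s = 3.719 × 10^6 ft³.
Over A = 0.642 mi², depth = V / A = 2.49 in.

d ≈ 2.49 in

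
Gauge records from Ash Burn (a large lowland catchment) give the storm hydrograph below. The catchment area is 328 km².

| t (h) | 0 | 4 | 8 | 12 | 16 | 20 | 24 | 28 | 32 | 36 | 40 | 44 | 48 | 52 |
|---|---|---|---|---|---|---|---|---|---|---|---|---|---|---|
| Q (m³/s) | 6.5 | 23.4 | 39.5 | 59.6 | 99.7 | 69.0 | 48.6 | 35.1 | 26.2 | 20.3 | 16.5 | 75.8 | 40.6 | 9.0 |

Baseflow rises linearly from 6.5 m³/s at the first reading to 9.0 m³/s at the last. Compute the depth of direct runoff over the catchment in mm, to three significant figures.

Direct runoff: 0.00, 16.71, 32.62, 52.52, 92.43, 61.54, 40.95, 27.25, 18.16, 12.07, 8.08, 67.18, 31.79, 0.00 m³/s; ΣQ_DR = 461.3 m³/s.
V = ΣQ_DR · Δt = 461.3 × 14400 s = 6.643 × 10^6 m³.
Over A = 328 km², depth = V / A = 20.3 mm.

d ≈ 20.3 mm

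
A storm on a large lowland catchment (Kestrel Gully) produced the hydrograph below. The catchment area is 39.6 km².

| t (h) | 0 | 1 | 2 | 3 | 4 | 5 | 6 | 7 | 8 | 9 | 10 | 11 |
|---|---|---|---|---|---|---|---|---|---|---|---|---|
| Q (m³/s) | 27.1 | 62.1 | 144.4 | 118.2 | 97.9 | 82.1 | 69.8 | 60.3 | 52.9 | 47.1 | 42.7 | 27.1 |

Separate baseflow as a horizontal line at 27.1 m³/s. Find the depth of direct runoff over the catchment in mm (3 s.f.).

d ≈ 46.0 mm

Direct runoff: 0.0, 35.0, 117.3, 91.1, 70.8, 55.0, 42.7, 33.2, 25.8, 20.0, 15.6, 0.0 m³/s; ΣQ_DR = 506.5 m³/s.
V = ΣQ_DR · Δt = 506.5 × 3600 s = 1.823 × 10^6 m³.
Over A = 39.6 km², depth = V / A = 46.0 mm.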